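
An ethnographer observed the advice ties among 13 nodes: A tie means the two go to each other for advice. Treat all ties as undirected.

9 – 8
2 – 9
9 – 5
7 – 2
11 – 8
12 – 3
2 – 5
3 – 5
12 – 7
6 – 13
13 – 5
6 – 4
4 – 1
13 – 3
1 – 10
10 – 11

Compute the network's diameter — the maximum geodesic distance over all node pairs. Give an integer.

Eccentricity of each node (its greatest distance to any other): 1:6, 2:5, 3:5, 4:5, 5:4, 6:4, 7:6, 8:4, 9:4, 10:6, 11:5, 12:6, 13:4.
The maximum eccentricity is 6, realized for instance by the pair 7–1 via 7 – 2 – 5 – 13 – 6 – 4 – 1. So the diameter is 6.

6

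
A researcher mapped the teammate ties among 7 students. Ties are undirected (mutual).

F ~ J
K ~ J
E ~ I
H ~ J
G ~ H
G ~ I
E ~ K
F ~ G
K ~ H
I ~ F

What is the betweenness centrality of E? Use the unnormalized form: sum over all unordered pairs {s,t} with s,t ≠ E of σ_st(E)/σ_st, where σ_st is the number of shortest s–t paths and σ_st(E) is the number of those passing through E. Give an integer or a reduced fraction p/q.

1

Pairs whose geodesics pass through E — I–K: 1.
All other pairs contribute 0.
Summing the contributions gives betweenness(E) = 1.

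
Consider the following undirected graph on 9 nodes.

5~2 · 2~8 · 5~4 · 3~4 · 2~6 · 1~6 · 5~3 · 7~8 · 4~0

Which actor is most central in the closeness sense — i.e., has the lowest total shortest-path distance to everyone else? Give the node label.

Farness (sum of distances to all others) for each node — 0:26, 1:26, 2:14, 3:20, 4:19, 5:15, 6:19, 7:26, 8:19.
The smallest farness is 14, for 2, so 2 has the highest closeness.

2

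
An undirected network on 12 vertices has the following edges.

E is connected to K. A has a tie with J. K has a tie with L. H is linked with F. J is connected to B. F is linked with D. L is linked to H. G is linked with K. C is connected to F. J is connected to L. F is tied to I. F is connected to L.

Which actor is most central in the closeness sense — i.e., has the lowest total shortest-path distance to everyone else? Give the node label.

L

Farness (sum of distances to all others) for each node — A:34, B:34, C:31, D:31, E:34, F:21, G:34, H:24, I:31, J:24, K:24, L:18.
The smallest farness is 18, for L, so L has the highest closeness.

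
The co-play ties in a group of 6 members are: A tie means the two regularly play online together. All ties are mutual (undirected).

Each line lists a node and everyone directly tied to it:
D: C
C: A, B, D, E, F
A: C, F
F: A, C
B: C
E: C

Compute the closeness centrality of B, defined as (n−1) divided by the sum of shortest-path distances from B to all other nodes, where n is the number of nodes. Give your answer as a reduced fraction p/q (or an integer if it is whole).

Distances from B: A:2, C:1, D:2, E:2, F:2. Sum = 9.
n = 6, so closeness = 5/9.

5/9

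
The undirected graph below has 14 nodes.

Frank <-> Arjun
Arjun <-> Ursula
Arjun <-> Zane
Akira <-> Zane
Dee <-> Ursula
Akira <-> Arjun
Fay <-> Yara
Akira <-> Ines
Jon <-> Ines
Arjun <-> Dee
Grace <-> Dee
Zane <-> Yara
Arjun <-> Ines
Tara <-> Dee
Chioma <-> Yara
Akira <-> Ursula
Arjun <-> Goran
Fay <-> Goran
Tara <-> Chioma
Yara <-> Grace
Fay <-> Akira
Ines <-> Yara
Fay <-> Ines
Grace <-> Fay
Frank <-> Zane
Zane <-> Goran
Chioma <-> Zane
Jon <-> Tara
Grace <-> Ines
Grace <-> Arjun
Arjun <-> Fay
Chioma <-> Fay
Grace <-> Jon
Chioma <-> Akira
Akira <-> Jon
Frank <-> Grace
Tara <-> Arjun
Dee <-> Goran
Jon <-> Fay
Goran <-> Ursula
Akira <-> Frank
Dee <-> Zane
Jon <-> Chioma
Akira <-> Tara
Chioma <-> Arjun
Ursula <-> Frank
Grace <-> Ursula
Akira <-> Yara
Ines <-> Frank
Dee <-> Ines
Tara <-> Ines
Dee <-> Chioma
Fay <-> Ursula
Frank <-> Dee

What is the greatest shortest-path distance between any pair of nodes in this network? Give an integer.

Eccentricity of each node (its greatest distance to any other): Akira:2, Arjun:2, Chioma:2, Dee:2, Fay:2, Frank:2, Goran:2, Grace:2, Ines:2, Jon:2, Tara:2, Ursula:2, Yara:2, Zane:2.
The maximum eccentricity is 2, realized for instance by the pair Jon–Goran via Jon – Fay – Goran. So the diameter is 2.

2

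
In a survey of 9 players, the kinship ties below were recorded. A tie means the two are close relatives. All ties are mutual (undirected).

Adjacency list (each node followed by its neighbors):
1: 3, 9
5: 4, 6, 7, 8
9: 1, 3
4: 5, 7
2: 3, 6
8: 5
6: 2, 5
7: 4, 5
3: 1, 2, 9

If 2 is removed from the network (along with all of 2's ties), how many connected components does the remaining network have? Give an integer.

Without 2, the remaining ties split the others into: {4, 5, 6, 7, 8}; {1, 3, 9}.
That's 2 separate components.

2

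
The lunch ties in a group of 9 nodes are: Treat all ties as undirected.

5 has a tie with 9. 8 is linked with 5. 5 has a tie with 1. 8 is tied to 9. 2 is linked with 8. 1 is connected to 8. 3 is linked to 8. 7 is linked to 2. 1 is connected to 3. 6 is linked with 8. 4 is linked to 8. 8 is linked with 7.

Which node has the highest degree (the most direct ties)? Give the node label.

Degrees — 1:3, 2:2, 3:2, 4:1, 5:3, 6:1, 7:2, 8:8, 9:2.
The maximum is 8, attained only by 8.

8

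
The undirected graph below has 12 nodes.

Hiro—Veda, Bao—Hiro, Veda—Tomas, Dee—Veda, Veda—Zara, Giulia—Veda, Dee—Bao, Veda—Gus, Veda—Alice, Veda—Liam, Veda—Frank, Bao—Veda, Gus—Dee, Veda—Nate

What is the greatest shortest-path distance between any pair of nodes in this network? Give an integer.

2

Eccentricity of each node (its greatest distance to any other): Alice:2, Bao:2, Dee:2, Frank:2, Giulia:2, Gus:2, Hiro:2, Liam:2, Nate:2, Tomas:2, Veda:1, Zara:2.
The maximum eccentricity is 2, realized for instance by the pair Frank–Zara via Frank – Veda – Zara. So the diameter is 2.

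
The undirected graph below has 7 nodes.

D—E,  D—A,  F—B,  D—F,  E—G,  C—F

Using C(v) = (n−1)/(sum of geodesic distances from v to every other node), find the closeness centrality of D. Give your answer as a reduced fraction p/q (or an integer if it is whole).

Distances from D: A:1, B:2, C:2, E:1, F:1, G:2. Sum = 9.
n = 7, so closeness = 6/9 = 2/3.

2/3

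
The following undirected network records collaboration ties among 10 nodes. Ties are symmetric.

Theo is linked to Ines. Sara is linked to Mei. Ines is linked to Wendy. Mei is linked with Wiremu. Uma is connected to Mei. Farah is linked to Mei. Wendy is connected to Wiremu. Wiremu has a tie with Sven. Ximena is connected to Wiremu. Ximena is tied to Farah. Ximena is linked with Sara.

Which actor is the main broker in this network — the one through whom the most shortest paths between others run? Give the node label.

Unnormalized betweenness of each node: Farah:2/3, Ines:8, Mei:27/2, Sara:2/3, Sven:0, Theo:0, Uma:0, Wendy:14, Wiremu:71/3, Ximena:11/2.
Wiremu has the largest value, 71/3, making it the main broker — the node through which the most shortest paths run.

Wiremu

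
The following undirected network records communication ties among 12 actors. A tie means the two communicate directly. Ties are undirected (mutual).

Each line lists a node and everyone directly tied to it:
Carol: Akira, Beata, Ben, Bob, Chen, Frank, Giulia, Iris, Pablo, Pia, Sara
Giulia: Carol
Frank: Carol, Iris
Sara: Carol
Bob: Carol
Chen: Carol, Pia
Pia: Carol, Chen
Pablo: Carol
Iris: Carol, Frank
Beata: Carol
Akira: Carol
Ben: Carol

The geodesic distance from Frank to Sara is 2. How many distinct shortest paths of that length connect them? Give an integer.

The shortest distance is 2, and the only length-2 path is Frank–Carol–Sara. So there is exactly 1 shortest path.

1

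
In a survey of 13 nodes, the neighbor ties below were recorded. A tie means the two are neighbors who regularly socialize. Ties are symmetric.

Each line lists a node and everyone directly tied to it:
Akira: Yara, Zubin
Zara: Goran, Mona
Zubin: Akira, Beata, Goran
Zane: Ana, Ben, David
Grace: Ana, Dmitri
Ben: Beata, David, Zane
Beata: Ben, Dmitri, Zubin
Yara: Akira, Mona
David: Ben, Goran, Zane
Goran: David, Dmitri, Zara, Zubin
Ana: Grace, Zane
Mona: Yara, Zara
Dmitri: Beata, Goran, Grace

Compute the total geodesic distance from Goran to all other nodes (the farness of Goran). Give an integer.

Distances from Goran: Akira:2, Ana:3, Beata:2, Ben:2, David:1, Dmitri:1, Grace:2, Mona:2, Yara:3, Zane:2, Zara:1, Zubin:1.
Sum = 2 + 3 + 2 + 2 + 1 + 1 + 2 + 2 + 3 + 2 + 1 + 1 = 22.

22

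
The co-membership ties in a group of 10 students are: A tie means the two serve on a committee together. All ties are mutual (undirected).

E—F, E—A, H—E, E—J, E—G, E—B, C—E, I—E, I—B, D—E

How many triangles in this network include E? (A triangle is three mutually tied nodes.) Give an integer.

1

E's neighbors: A, B, C, D, F, G, H, I, and J.
Neighbor pairs that are themselves tied: E–B–I. Each forms one triangle with E, for 1 in total.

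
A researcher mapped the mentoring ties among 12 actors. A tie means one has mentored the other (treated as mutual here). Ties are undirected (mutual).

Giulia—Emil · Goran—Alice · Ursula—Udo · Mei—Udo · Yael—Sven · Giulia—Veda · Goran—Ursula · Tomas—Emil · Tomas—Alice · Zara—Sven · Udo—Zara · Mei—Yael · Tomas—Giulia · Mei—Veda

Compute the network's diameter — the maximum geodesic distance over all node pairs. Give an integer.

Eccentricity of each node (its greatest distance to any other): Alice:5, Emil:5, Giulia:4, Goran:4, Mei:4, Sven:5, Tomas:5, Udo:4, Ursula:4, Veda:4, Yael:5, Zara:5.
The maximum eccentricity is 5, realized for instance by the pair Sven–Emil via Sven – Yael – Mei – Veda – Giulia – Emil. So the diameter is 5.

5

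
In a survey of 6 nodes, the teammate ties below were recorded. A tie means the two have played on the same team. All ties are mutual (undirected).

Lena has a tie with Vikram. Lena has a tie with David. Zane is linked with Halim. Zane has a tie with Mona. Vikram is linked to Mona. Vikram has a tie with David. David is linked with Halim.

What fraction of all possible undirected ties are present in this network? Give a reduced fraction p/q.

7/15

There are 7 edges and 6 nodes, so the maximum possible is C(6,2) = 15.
Density = 7/15.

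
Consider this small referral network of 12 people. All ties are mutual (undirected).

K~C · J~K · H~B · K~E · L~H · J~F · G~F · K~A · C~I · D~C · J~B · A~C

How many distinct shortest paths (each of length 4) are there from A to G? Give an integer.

1

The shortest distance is 4, and the only length-4 path is A–K–J–F–G. So there is exactly 1 shortest path.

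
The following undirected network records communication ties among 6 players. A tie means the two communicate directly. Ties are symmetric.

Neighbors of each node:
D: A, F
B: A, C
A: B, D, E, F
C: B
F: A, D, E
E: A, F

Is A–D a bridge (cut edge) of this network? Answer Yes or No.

No

Even without that edge, A still reaches D via A – F – D, so the network stays connected. Not a bridge.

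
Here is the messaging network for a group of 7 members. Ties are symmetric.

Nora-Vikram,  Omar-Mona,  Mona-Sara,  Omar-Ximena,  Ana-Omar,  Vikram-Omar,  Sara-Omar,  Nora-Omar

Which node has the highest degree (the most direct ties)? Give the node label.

Omar

Degrees — Ana:1, Mona:2, Nora:2, Omar:6, Sara:2, Vikram:2, Ximena:1.
The maximum is 6, attained only by Omar.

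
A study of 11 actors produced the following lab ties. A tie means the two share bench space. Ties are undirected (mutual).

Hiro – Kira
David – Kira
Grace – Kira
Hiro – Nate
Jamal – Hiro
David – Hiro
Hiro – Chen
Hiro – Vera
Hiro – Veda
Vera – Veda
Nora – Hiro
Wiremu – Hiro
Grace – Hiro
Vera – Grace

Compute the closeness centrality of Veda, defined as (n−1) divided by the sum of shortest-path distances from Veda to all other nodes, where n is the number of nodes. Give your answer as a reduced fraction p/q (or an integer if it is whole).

5/9

Distances from Veda: Chen:2, David:2, Grace:2, Hiro:1, Jamal:2, Kira:2, Nate:2, Nora:2, Vera:1, Wiremu:2. Sum = 18.
n = 11, so closeness = 10/18 = 5/9.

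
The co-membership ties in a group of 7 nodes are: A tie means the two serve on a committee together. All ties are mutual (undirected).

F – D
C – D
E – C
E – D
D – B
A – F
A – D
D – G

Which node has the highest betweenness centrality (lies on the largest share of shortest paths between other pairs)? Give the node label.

D

Unnormalized betweenness of each node: A:0, B:0, C:0, D:13, E:0, F:0, G:0.
D has the largest value, 13, making it the main broker — the node through which the most shortest paths run.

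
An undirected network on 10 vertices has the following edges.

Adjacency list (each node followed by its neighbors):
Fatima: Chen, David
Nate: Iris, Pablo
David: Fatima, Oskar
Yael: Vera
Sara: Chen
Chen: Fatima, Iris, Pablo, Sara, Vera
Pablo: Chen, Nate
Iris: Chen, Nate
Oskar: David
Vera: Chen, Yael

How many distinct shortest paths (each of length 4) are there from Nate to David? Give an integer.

The shortest distance is 4. The length-4 paths are: Nate–Iris–Chen–Fatima–David; Nate–Pablo–Chen–Fatima–David.
That gives 2 distinct shortest paths.

2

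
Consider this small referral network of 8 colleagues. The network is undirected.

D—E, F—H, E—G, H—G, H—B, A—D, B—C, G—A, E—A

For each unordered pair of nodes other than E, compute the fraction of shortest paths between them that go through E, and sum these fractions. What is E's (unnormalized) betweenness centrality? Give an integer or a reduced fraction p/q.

5/2

Pairs whose geodesics pass through E — D–G: 1/2; D–H: 1/2; D–B: 1/2; D–C: 1/2; D–F: 1/2.
All other pairs contribute 0.
Summing the contributions gives betweenness(E) = 5/2.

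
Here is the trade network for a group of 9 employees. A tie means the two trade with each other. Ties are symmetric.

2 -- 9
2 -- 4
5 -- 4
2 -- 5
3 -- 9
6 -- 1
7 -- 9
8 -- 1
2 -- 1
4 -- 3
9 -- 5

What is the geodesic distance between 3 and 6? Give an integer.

4

One shortest route is 3 – 4 – 2 – 1 – 6, which uses 4 edges, and at distance 3 from 3 we only reach {1}, which does not include 6. So d(3,6) = 4.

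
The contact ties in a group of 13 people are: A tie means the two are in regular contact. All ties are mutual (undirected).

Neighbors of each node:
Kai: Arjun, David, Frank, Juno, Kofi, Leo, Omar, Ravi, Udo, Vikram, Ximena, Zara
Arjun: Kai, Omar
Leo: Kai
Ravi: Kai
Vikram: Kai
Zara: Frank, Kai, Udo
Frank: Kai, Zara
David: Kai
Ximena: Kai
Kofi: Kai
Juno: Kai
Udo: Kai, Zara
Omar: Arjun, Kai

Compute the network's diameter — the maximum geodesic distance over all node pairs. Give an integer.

2

Eccentricity of each node (its greatest distance to any other): Arjun:2, David:2, Frank:2, Juno:2, Kai:1, Kofi:2, Leo:2, Omar:2, Ravi:2, Udo:2, Vikram:2, Ximena:2, Zara:2.
The maximum eccentricity is 2, realized for instance by the pair Ravi–Leo via Ravi – Kai – Leo. So the diameter is 2.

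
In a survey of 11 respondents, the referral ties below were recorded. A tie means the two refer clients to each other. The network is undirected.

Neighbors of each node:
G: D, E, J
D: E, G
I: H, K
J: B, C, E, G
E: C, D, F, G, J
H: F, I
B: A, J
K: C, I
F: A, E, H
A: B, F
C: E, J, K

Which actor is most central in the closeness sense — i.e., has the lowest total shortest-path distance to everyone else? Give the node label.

E

Farness (sum of distances to all others) for each node — A:24, B:23, C:19, D:24, E:16, F:18, G:22, H:23, I:27, J:18, K:24.
The smallest farness is 16, for E, so E has the highest closeness.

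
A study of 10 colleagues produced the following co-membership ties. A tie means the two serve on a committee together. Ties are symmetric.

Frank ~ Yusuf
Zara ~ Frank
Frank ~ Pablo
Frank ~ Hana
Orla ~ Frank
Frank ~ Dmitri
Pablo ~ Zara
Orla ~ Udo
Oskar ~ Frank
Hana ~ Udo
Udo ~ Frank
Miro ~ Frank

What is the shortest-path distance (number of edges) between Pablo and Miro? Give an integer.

2

One shortest route is Pablo – Frank – Miro, which uses 2 edges, and Pablo and Miro are not directly tied, so nothing shorter exists. So d(Pablo,Miro) = 2.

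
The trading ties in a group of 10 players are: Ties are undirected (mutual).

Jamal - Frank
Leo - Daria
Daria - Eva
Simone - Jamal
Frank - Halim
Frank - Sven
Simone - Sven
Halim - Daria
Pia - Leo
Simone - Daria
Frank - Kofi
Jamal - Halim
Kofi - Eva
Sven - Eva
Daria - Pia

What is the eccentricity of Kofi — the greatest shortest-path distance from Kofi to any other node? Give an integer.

Distances from Kofi: Daria:2, Eva:1, Frank:1, Halim:2, Jamal:2, Leo:3, Pia:3, Simone:3, Sven:2.
The largest is 3 (to Simone, Pia, and Leo), so the eccentricity of Kofi is 3.

3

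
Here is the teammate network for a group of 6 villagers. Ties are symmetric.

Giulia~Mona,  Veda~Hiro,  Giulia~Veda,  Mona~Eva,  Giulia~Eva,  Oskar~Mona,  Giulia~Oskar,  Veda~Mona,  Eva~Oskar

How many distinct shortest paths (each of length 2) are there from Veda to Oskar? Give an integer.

2

The shortest distance is 2. The length-2 paths are: Veda–Giulia–Oskar; Veda–Mona–Oskar.
That gives 2 distinct shortest paths.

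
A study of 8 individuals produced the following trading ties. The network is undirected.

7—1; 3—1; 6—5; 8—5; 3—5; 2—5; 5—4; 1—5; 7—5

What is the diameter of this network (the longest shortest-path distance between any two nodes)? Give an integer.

2

Eccentricity of each node (its greatest distance to any other): 1:2, 2:2, 3:2, 4:2, 5:1, 6:2, 7:2, 8:2.
The maximum eccentricity is 2, realized for instance by the pair 6–2 via 6 – 5 – 2. So the diameter is 2.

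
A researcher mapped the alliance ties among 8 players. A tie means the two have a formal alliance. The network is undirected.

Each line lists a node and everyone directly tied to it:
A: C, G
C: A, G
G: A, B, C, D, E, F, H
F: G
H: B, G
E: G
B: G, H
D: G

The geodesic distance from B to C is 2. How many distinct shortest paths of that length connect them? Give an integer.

The shortest distance is 2, and the only length-2 path is B–G–C. So there is exactly 1 shortest path.

1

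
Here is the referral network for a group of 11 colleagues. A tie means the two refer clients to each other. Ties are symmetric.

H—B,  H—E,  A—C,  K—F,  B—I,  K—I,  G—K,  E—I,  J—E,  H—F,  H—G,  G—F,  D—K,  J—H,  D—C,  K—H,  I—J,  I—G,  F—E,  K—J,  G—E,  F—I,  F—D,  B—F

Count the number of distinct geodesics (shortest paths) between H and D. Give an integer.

2

The shortest distance is 2. The length-2 paths are: H–F–D; H–K–D.
That gives 2 distinct shortest paths.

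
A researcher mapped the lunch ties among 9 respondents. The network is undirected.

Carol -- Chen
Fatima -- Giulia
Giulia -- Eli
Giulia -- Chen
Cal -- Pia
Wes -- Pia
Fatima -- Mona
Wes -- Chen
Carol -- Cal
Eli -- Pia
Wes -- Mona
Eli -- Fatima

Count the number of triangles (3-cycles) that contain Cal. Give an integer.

Cal's neighbors are Carol and Pia, but none of them are tied to each other, so no triangle contains Cal.

0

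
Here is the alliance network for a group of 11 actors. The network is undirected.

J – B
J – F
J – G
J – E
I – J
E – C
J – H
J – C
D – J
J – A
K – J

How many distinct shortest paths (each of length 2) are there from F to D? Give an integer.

1

The shortest distance is 2, and the only length-2 path is F–J–D. So there is exactly 1 shortest path.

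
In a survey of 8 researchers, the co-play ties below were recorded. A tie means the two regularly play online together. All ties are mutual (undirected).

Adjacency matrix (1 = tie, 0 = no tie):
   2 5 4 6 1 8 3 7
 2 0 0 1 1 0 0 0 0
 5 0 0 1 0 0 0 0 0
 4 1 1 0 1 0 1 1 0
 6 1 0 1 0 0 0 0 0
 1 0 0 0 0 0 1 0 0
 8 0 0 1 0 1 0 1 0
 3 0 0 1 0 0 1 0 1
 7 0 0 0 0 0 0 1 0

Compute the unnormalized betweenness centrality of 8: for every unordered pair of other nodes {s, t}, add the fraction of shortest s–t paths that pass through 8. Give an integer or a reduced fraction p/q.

6

Pairs whose geodesics pass through 8 — 2–1: 1; 5–1: 1; 4–1: 1; 6–1: 1; 1–3: 1; 1–7: 1.
All other pairs contribute 0.
Summing the contributions gives betweenness(8) = 6.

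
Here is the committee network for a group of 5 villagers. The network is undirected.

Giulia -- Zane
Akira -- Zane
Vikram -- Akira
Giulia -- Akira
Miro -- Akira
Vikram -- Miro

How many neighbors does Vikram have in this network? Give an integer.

2

Vikram is directly tied to Akira and Miro. That is 2 neighbors, so the degree of Vikram is 2.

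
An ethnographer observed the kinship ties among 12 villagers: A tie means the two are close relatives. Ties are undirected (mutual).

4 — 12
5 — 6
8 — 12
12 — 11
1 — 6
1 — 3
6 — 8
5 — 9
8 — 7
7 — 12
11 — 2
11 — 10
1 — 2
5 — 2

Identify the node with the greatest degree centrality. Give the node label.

Degrees — 1:3, 2:3, 3:1, 4:1, 5:3, 6:3, 7:2, 8:3, 9:1, 10:1, 11:3, 12:4.
The maximum is 4, attained only by 12.

12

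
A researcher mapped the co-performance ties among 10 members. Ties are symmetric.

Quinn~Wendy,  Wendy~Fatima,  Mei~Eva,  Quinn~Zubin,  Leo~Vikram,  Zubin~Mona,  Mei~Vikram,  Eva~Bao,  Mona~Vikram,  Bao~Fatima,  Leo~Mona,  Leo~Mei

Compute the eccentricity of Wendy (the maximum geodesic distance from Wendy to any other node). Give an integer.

Distances from Wendy: Bao:2, Eva:3, Fatima:1, Leo:4, Mei:4, Mona:3, Quinn:1, Vikram:4, Zubin:2.
The largest is 4 (to Mei, Vikram, and Leo), so the eccentricity of Wendy is 4.

4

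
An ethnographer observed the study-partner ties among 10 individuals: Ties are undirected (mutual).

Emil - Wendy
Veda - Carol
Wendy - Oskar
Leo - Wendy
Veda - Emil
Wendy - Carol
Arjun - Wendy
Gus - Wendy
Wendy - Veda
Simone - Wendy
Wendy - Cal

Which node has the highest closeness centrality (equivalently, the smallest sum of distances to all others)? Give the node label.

Wendy

Farness (sum of distances to all others) for each node — Arjun:17, Cal:17, Carol:16, Emil:16, Gus:17, Leo:17, Oskar:17, Simone:17, Veda:15, Wendy:9.
The smallest farness is 9, for Wendy, so Wendy has the highest closeness.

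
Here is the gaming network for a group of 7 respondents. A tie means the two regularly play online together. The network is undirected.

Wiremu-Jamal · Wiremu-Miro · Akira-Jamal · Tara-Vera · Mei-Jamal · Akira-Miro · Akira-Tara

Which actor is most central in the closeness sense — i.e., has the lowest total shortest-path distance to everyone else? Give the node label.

Akira

Farness (sum of distances to all others) for each node — Akira:9, Jamal:10, Mei:15, Miro:12, Tara:12, Vera:17, Wiremu:13.
The smallest farness is 9, for Akira, so Akira has the highest closeness.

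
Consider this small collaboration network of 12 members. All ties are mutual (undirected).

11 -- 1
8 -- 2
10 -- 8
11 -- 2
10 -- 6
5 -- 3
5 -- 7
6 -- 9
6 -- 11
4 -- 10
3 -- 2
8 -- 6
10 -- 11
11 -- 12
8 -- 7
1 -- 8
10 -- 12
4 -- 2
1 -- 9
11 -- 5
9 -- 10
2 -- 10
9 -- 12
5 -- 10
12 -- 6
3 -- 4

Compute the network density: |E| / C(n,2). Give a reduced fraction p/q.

There are 26 edges and 12 nodes, so the maximum possible is C(12,2) = 66.
Density = 26/66 = 13/33.

13/33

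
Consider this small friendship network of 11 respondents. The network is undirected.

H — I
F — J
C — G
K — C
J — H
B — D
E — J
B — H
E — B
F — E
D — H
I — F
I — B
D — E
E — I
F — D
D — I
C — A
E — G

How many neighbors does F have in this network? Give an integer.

4

F is directly tied to D, E, I, and J. That is 4 neighbors, so the degree of F is 4.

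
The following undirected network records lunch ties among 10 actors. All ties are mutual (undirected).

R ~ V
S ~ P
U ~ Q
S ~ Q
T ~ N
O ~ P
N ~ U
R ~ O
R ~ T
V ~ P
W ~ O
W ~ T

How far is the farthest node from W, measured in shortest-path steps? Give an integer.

4

Distances from W: N:2, O:1, P:2, Q:4, R:2, S:3, T:1, U:3, V:3.
The largest is 4 (to Q), so the eccentricity of W is 4.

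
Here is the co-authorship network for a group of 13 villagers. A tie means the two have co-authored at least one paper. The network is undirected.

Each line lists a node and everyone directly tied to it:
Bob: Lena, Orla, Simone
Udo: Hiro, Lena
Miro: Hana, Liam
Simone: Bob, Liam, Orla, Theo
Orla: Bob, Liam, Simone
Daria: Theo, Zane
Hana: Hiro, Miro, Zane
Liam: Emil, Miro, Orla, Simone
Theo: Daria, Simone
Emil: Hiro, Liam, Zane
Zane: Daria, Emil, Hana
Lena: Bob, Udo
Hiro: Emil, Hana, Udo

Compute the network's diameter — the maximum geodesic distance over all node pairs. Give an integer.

Eccentricity of each node (its greatest distance to any other): Bob:4, Daria:4, Emil:3, Hana:4, Hiro:4, Lena:4, Liam:3, Miro:4, Orla:3, Simone:3, Theo:4, Udo:4, Zane:4.
The maximum eccentricity is 4, realized for instance by the pair Lena–Miro via Lena – Bob – Orla – Liam – Miro. So the diameter is 4.

4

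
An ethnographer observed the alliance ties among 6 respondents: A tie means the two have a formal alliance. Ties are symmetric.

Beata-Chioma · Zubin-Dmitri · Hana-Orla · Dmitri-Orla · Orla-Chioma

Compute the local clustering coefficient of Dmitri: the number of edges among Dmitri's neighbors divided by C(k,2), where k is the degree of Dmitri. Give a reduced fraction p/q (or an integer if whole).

0

Dmitri's neighbors: Orla and Zubin (k = 2).
Possible neighbor pairs: C(2,2) = 1. Edges among them: none → e = 0.
Clustering(Dmitri) = 0/1.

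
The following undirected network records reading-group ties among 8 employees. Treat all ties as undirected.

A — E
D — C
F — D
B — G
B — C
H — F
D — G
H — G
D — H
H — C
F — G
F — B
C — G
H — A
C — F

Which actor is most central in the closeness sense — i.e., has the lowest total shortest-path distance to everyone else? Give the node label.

Farness (sum of distances to all others) for each node — A:13, B:14, C:10, D:11, E:19, F:10, G:10, H:9.
The smallest farness is 9, for H, so H has the highest closeness.

H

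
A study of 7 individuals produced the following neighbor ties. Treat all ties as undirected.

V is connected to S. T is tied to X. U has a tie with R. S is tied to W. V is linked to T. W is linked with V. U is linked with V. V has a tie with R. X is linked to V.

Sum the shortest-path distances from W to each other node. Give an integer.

Distances from W: R:2, S:1, T:2, U:2, V:1, X:2.
Sum = 2 + 1 + 2 + 2 + 1 + 2 = 10.

10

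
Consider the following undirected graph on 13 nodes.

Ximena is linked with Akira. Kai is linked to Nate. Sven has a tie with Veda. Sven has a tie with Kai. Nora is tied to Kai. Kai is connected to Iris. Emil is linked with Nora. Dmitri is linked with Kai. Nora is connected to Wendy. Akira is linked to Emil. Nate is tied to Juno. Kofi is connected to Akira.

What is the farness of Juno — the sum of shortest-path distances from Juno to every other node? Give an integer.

Distances from Juno: Akira:5, Dmitri:3, Emil:4, Iris:3, Kai:2, Kofi:6, Nate:1, Nora:3, Sven:3, Veda:4, Wendy:4, Ximena:6.
Sum = 5 + 3 + 4 + 3 + 2 + 6 + 1 + 3 + 3 + 4 + 4 + 6 = 44.

44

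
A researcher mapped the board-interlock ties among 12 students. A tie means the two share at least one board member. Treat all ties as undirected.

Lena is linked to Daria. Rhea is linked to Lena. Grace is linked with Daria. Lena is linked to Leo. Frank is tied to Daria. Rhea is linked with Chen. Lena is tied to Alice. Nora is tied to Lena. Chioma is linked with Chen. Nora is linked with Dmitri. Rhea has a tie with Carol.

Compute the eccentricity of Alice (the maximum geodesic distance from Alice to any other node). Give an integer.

Distances from Alice: Carol:3, Chen:3, Chioma:4, Daria:2, Dmitri:3, Frank:3, Grace:3, Lena:1, Leo:2, Nora:2, Rhea:2.
The largest is 4 (to Chioma), so the eccentricity of Alice is 4.

4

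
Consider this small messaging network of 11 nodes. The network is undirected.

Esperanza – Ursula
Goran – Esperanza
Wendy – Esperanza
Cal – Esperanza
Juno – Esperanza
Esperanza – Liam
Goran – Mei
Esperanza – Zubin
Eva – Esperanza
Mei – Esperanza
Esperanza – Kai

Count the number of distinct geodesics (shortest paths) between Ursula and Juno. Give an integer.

1

The shortest distance is 2, and the only length-2 path is Ursula–Esperanza–Juno. So there is exactly 1 shortest path.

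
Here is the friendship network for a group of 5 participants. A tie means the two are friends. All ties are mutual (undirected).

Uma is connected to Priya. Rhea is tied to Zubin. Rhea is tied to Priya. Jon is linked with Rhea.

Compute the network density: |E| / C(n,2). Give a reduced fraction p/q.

There are 4 edges and 5 nodes, so the maximum possible is C(5,2) = 10.
Density = 4/10 = 2/5.

2/5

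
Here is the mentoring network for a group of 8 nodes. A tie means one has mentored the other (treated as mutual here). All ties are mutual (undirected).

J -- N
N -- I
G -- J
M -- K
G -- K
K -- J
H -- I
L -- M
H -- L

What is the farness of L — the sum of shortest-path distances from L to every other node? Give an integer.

Distances from L: G:3, H:1, I:2, J:3, K:2, M:1, N:3.
Sum = 3 + 1 + 2 + 3 + 2 + 1 + 3 = 15.

15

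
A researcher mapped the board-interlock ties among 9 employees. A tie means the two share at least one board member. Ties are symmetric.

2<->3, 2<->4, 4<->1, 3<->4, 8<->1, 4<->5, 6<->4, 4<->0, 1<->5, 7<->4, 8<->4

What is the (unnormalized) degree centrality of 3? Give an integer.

3 is directly tied to 2 and 4. That is 2 neighbors, so the degree of 3 is 2.

2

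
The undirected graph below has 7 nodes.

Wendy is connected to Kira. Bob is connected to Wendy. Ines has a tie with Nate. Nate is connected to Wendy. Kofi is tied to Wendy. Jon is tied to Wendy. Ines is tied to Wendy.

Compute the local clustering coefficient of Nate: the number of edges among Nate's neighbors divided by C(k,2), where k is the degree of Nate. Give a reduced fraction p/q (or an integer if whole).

1

Nate's neighbors: Ines and Wendy (k = 2).
Possible neighbor pairs: C(2,2) = 1. Edges among them: Ines–Wendy → e = 1.
Clustering(Nate) = 1/1.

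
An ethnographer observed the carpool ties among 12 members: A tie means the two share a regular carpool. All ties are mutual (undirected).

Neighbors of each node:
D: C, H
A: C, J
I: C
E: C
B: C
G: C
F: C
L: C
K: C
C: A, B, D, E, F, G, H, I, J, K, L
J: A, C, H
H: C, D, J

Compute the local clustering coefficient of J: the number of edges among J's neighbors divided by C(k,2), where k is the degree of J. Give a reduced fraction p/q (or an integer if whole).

J's neighbors: A, C, and H (k = 3).
Possible neighbor pairs: C(3,2) = 3. Edges among them: A–C, C–H → e = 2.
Clustering(J) = 2/3.

2/3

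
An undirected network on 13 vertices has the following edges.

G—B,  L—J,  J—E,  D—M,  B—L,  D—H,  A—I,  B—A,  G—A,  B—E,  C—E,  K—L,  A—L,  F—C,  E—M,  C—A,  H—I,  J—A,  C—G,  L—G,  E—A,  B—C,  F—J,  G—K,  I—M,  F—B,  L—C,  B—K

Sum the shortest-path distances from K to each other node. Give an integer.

Distances from K: A:2, B:1, C:2, D:4, E:2, F:2, G:1, H:4, I:3, J:2, L:1, M:3.
Sum = 2 + 1 + 2 + 4 + 2 + 2 + 1 + 4 + 3 + 2 + 1 + 3 = 27.

27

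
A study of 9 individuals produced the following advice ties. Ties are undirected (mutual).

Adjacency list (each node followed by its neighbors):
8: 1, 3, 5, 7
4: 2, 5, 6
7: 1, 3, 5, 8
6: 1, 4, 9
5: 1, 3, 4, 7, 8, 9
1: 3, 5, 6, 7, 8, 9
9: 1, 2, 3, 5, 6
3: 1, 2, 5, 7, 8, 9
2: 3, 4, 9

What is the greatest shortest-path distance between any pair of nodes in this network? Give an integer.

2

Eccentricity of each node (its greatest distance to any other): 1:2, 2:2, 3:2, 4:2, 5:2, 6:2, 7:2, 8:2, 9:2.
The maximum eccentricity is 2, realized for instance by the pair 6–7 via 6 – 1 – 7. So the diameter is 2.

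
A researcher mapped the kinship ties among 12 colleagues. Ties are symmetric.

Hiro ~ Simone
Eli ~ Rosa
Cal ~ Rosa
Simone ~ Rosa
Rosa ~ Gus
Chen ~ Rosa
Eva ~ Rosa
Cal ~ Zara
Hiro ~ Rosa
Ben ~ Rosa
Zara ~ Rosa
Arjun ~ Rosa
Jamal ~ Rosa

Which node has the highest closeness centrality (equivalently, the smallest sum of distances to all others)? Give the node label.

Farness (sum of distances to all others) for each node — Arjun:21, Ben:21, Cal:20, Chen:21, Eli:21, Eva:21, Gus:21, Hiro:20, Jamal:21, Rosa:11, Simone:20, Zara:20.
The smallest farness is 11, for Rosa, so Rosa has the highest closeness.

Rosa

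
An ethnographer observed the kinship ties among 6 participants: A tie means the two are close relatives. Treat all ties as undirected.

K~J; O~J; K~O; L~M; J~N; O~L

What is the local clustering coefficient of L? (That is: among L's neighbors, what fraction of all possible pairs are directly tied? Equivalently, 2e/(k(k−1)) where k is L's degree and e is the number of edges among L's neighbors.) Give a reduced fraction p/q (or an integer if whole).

L's neighbors: M and O (k = 2).
Possible neighbor pairs: C(2,2) = 1. Edges among them: none → e = 0.
Clustering(L) = 0/1.

0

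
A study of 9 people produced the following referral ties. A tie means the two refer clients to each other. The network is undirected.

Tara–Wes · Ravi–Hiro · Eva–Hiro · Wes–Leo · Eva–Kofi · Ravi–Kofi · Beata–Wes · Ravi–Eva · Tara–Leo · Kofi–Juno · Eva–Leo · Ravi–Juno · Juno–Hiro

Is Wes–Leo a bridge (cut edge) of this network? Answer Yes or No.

No

Even without that edge, Wes still reaches Leo via Wes – Tara – Leo, so the network stays connected. Not a bridge.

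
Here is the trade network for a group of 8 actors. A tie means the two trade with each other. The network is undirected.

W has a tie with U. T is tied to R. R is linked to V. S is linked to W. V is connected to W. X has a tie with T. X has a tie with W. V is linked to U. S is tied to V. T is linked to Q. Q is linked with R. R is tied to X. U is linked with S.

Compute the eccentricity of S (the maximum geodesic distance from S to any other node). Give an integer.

3

Distances from S: Q:3, R:2, T:3, U:1, V:1, W:1, X:2.
The largest is 3 (to Q and T), so the eccentricity of S is 3.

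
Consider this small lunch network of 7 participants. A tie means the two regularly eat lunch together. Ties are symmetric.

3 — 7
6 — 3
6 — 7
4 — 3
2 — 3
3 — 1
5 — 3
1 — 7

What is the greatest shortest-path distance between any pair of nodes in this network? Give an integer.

Eccentricity of each node (its greatest distance to any other): 1:2, 2:2, 3:1, 4:2, 5:2, 6:2, 7:2.
The maximum eccentricity is 2, realized for instance by the pair 4–6 via 4 – 3 – 6. So the diameter is 2.

2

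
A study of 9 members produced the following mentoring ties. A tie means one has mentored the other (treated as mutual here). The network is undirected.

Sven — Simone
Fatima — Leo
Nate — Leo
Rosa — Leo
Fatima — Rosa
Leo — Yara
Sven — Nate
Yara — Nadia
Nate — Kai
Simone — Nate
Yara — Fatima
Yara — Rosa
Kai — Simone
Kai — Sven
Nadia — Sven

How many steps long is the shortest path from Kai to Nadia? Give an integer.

2

One shortest route is Kai – Sven – Nadia, which uses 2 edges, and Kai and Nadia are not directly tied, so nothing shorter exists. So d(Kai,Nadia) = 2.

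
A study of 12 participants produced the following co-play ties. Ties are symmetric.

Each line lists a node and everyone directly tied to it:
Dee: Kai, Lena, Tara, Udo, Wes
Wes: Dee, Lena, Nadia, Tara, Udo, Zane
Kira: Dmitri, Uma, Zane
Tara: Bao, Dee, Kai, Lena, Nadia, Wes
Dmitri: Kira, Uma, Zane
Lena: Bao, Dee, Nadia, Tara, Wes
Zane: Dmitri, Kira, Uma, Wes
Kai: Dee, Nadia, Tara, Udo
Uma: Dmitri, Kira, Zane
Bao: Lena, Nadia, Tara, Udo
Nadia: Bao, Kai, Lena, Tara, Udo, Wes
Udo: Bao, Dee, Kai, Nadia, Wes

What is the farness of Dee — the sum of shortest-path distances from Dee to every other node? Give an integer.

Distances from Dee: Bao:2, Dmitri:3, Kai:1, Kira:3, Lena:1, Nadia:2, Tara:1, Udo:1, Uma:3, Wes:1, Zane:2.
Sum = 2 + 3 + 1 + 3 + 1 + 2 + 1 + 1 + 3 + 1 + 2 = 20.

20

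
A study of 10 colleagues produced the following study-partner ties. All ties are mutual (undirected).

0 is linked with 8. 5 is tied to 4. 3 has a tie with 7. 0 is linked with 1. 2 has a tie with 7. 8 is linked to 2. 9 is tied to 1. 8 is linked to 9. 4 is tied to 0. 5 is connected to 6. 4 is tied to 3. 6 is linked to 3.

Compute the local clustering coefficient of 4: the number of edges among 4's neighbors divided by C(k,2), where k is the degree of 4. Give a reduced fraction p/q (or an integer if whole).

0

4's neighbors: 0, 3, and 5 (k = 3).
Possible neighbor pairs: C(3,2) = 3. Edges among them: none → e = 0.
Clustering(4) = 0/3 = 0.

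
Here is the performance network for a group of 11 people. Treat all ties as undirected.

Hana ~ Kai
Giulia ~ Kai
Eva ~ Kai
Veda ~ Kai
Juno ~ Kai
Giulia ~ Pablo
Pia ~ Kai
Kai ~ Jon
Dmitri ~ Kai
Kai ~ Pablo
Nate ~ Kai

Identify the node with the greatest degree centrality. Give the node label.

Degrees — Dmitri:1, Eva:1, Giulia:2, Hana:1, Jon:1, Juno:1, Kai:10, Nate:1, Pablo:2, Pia:1, Veda:1.
The maximum is 10, attained only by Kai.

Kai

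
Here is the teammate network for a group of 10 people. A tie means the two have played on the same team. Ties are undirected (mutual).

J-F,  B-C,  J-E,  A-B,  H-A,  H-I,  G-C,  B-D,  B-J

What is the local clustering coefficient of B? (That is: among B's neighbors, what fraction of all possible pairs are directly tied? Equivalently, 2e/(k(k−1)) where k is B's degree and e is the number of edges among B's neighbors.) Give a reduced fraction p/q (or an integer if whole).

B's neighbors: A, C, D, and J (k = 4).
Possible neighbor pairs: C(4,2) = 6. Edges among them: none → e = 0.
Clustering(B) = 0/6 = 0.

0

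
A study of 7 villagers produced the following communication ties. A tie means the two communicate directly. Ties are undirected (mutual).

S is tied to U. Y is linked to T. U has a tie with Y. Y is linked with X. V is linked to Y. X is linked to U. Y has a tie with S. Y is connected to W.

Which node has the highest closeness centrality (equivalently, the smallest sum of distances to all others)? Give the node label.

Y

Farness (sum of distances to all others) for each node — S:10, T:11, U:9, V:11, W:11, X:10, Y:6.
The smallest farness is 6, for Y, so Y has the highest closeness.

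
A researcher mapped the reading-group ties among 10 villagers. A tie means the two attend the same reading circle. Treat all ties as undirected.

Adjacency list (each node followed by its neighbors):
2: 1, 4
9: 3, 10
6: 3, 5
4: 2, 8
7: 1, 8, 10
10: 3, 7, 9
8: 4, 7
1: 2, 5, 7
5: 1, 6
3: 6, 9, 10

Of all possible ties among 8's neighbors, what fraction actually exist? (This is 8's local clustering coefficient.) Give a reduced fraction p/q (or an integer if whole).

0

8's neighbors: 4 and 7 (k = 2).
Possible neighbor pairs: C(2,2) = 1. Edges among them: none → e = 0.
Clustering(8) = 0/1.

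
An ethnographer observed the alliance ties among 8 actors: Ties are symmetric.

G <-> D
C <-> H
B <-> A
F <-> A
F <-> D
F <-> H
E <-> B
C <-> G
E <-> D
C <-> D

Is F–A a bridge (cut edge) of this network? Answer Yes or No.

Even without that edge, F still reaches A via F – D – E – B – A, so the network stays connected. Not a bridge.

No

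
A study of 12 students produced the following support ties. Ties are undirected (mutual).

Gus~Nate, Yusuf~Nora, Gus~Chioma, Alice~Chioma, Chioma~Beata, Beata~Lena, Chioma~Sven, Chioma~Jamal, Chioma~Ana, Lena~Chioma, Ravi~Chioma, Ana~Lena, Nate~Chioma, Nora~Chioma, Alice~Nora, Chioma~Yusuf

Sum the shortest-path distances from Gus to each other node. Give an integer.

20

Distances from Gus: Alice:2, Ana:2, Beata:2, Chioma:1, Jamal:2, Lena:2, Nate:1, Nora:2, Ravi:2, Sven:2, Yusuf:2.
Sum = 2 + 2 + 2 + 1 + 2 + 2 + 1 + 2 + 2 + 2 + 2 = 20.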